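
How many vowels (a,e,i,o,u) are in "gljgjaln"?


Input: gljgjaln
Checking each character:
  'g' at position 0: consonant
  'l' at position 1: consonant
  'j' at position 2: consonant
  'g' at position 3: consonant
  'j' at position 4: consonant
  'a' at position 5: vowel (running total: 1)
  'l' at position 6: consonant
  'n' at position 7: consonant
Total vowels: 1

1


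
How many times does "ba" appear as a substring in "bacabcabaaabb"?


Searching for "ba" in "bacabcabaaabb"
Scanning each position:
  Position 0: "ba" => MATCH
  Position 1: "ac" => no
  Position 2: "ca" => no
  Position 3: "ab" => no
  Position 4: "bc" => no
  Position 5: "ca" => no
  Position 6: "ab" => no
  Position 7: "ba" => MATCH
  Position 8: "aa" => no
  Position 9: "aa" => no
  Position 10: "ab" => no
  Position 11: "bb" => no
Total occurrences: 2

2


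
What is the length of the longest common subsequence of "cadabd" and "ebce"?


LCS of "cadabd" and "ebce"
DP table:
           e    b    c    e
      0    0    0    0    0
  c   0    0    0    1    1
  a   0    0    0    1    1
  d   0    0    0    1    1
  a   0    0    0    1    1
  b   0    0    1    1    1
  d   0    0    1    1    1
LCS length = dp[6][4] = 1

1


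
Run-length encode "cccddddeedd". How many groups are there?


Input: cccddddeedd
Scanning for consecutive runs:
  Group 1: 'c' x 3 (positions 0-2)
  Group 2: 'd' x 4 (positions 3-6)
  Group 3: 'e' x 2 (positions 7-8)
  Group 4: 'd' x 2 (positions 9-10)
Total groups: 4

4


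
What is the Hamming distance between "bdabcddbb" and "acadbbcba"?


Comparing "bdabcddbb" and "acadbbcba" position by position:
  Position 0: 'b' vs 'a' => differ
  Position 1: 'd' vs 'c' => differ
  Position 2: 'a' vs 'a' => same
  Position 3: 'b' vs 'd' => differ
  Position 4: 'c' vs 'b' => differ
  Position 5: 'd' vs 'b' => differ
  Position 6: 'd' vs 'c' => differ
  Position 7: 'b' vs 'b' => same
  Position 8: 'b' vs 'a' => differ
Total differences (Hamming distance): 7

7


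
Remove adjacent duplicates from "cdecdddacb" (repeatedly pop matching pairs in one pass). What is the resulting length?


Input: cdecdddacb
Stack-based adjacent duplicate removal:
  Read 'c': push. Stack: c
  Read 'd': push. Stack: cd
  Read 'e': push. Stack: cde
  Read 'c': push. Stack: cdec
  Read 'd': push. Stack: cdecd
  Read 'd': matches stack top 'd' => pop. Stack: cdec
  Read 'd': push. Stack: cdecd
  Read 'a': push. Stack: cdecda
  Read 'c': push. Stack: cdecdac
  Read 'b': push. Stack: cdecdacb
Final stack: "cdecdacb" (length 8)

8


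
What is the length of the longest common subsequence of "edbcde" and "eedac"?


LCS of "edbcde" and "eedac"
DP table:
           e    e    d    a    c
      0    0    0    0    0    0
  e   0    1    1    1    1    1
  d   0    1    1    2    2    2
  b   0    1    1    2    2    2
  c   0    1    1    2    2    3
  d   0    1    1    2    2    3
  e   0    1    2    2    2    3
LCS length = dp[6][5] = 3

3


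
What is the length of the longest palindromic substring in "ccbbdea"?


Input: "ccbbdea"
Checking substrings for palindromes:
  [0:2] "cc" (len 2) => palindrome
  [2:4] "bb" (len 2) => palindrome
Longest palindromic substring: "cc" with length 2

2


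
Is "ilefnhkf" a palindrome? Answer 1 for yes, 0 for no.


Input: ilefnhkf
Reversed: fkhnfeli
  Compare pos 0 ('i') with pos 7 ('f'): MISMATCH
  Compare pos 1 ('l') with pos 6 ('k'): MISMATCH
  Compare pos 2 ('e') with pos 5 ('h'): MISMATCH
  Compare pos 3 ('f') with pos 4 ('n'): MISMATCH
Result: not a palindrome

0


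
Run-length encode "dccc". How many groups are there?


Input: dccc
Scanning for consecutive runs:
  Group 1: 'd' x 1 (positions 0-0)
  Group 2: 'c' x 3 (positions 1-3)
Total groups: 2

2


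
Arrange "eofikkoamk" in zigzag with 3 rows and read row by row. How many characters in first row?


Zigzag "eofikkoamk" into 3 rows:
Placing characters:
  'e' => row 0
  'o' => row 1
  'f' => row 2
  'i' => row 1
  'k' => row 0
  'k' => row 1
  'o' => row 2
  'a' => row 1
  'm' => row 0
  'k' => row 1
Rows:
  Row 0: "ekm"
  Row 1: "oikak"
  Row 2: "fo"
First row length: 3

3


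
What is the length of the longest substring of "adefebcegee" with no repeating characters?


Input: "adefebcegee"
Sliding window (track last position of each char):
  Position 0 ('a'): window [0,0] length 1 -- new best
  Position 1 ('d'): window [0,1] length 2 -- new best
  Position 2 ('e'): window [0,2] length 3 -- new best
  Position 3 ('f'): window [0,3] length 4 -- new best
  Position 4 ('e'): repeat (last at 2), move window start to 3
  Position 4 ('e'): window [3,4] length 2
  Position 5 ('b'): window [3,5] length 3
  Position 6 ('c'): window [3,6] length 4
  Position 7 ('e'): repeat (last at 4), move window start to 5
  Position 7 ('e'): window [5,7] length 3
  Position 8 ('g'): window [5,8] length 4
  Position 9 ('e'): repeat (last at 7), move window start to 8
  Position 9 ('e'): window [8,9] length 2
  Position 10 ('e'): repeat (last at 9), move window start to 10
  Position 10 ('e'): window [10,10] length 1
Longest substring with no repeats: "adef" with length 4

4


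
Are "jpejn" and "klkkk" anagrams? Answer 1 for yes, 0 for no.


Strings: "jpejn", "klkkk"
Sorted first:  ejjnp
Sorted second: kkkkl
Differ at position 0: 'e' vs 'k' => not anagrams

0


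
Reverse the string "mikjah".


Input: mikjah
Reading characters right to left:
  Position 5: 'h'
  Position 4: 'a'
  Position 3: 'j'
  Position 2: 'k'
  Position 1: 'i'
  Position 0: 'm'
Reversed: hajkim

hajkim


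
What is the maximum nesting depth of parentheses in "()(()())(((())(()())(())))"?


Input: "()(()())(((())(()())(())))"
Tracking depth:
  Position 0 '(': depth becomes 1
  Position 1 ')': depth becomes 0
  Position 2 '(': depth becomes 1
  Position 3 '(': depth becomes 2
  Position 4 ')': depth becomes 1
  Position 5 '(': depth becomes 2
  Position 6 ')': depth becomes 1
  Position 7 ')': depth becomes 0
  Position 8 '(': depth becomes 1
  Position 9 '(': depth becomes 2
  Position 10 '(': depth becomes 3
  Position 11 '(': depth becomes 4
  Position 12 ')': depth becomes 3
  Position 13 ')': depth becomes 2
  Position 14 '(': depth becomes 3
  Position 15 '(': depth becomes 4
  Position 16 ')': depth becomes 3
  Position 17 '(': depth becomes 4
  Position 18 ')': depth becomes 3
  Position 19 ')': depth becomes 2
  Position 20 '(': depth becomes 3
  Position 21 '(': depth becomes 4
  Position 22 ')': depth becomes 3
  Position 23 ')': depth becomes 2
  Position 24 ')': depth becomes 1
  Position 25 ')': depth becomes 0
Maximum depth reached: 4

4


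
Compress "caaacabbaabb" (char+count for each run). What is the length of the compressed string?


Input: caaacabbaabb
Runs:
  'c' x 1 => "c1"
  'a' x 3 => "a3"
  'c' x 1 => "c1"
  'a' x 1 => "a1"
  'b' x 2 => "b2"
  'a' x 2 => "a2"
  'b' x 2 => "b2"
Compressed: "c1a3c1a1b2a2b2"
Compressed length: 14

14


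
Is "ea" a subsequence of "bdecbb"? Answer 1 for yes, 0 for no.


Check if "ea" is a subsequence of "bdecbb"
Greedy scan:
  Position 0 ('b'): no match needed
  Position 1 ('d'): no match needed
  Position 2 ('e'): matches sub[0] = 'e'
  Position 3 ('c'): no match needed
  Position 4 ('b'): no match needed
  Position 5 ('b'): no match needed
Only matched 1/2 characters => not a subsequence

0


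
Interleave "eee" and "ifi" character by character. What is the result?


Interleaving "eee" and "ifi":
  Position 0: 'e' from first, 'i' from second => "ei"
  Position 1: 'e' from first, 'f' from second => "ef"
  Position 2: 'e' from first, 'i' from second => "ei"
Result: eiefei

eiefei


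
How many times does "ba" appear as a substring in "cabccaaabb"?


Searching for "ba" in "cabccaaabb"
Scanning each position:
  Position 0: "ca" => no
  Position 1: "ab" => no
  Position 2: "bc" => no
  Position 3: "cc" => no
  Position 4: "ca" => no
  Position 5: "aa" => no
  Position 6: "aa" => no
  Position 7: "ab" => no
  Position 8: "bb" => no
Total occurrences: 0

0


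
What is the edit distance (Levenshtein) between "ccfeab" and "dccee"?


Computing edit distance: "ccfeab" -> "dccee"
DP table:
           d    c    c    e    e
      0    1    2    3    4    5
  c   1    1    1    2    3    4
  c   2    2    1    1    2    3
  f   3    3    2    2    2    3
  e   4    4    3    3    2    2
  a   5    5    4    4    3    3
  b   6    6    5    5    4    4
Edit distance = dp[6][5] = 4

4


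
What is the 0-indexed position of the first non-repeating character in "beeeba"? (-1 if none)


Input: beeeba
Character frequencies:
  'a': 1
  'b': 2
  'e': 3
Scanning left to right for freq == 1:
  Position 0 ('b'): freq=2, skip
  Position 1 ('e'): freq=3, skip
  Position 2 ('e'): freq=3, skip
  Position 3 ('e'): freq=3, skip
  Position 4 ('b'): freq=2, skip
  Position 5 ('a'): unique! => answer = 5

5


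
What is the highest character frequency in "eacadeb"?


Input: eacadeb
Character counts:
  'a': 2
  'b': 1
  'c': 1
  'd': 1
  'e': 2
Maximum frequency: 2

2


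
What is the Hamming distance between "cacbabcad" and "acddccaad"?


Comparing "cacbabcad" and "acddccaad" position by position:
  Position 0: 'c' vs 'a' => differ
  Position 1: 'a' vs 'c' => differ
  Position 2: 'c' vs 'd' => differ
  Position 3: 'b' vs 'd' => differ
  Position 4: 'a' vs 'c' => differ
  Position 5: 'b' vs 'c' => differ
  Position 6: 'c' vs 'a' => differ
  Position 7: 'a' vs 'a' => same
  Position 8: 'd' vs 'd' => same
Total differences (Hamming distance): 7

7


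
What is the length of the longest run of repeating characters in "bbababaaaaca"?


Input: "bbababaaaaca"
Scanning for longest run:
  Position 1 ('b'): continues run of 'b', length=2
  Position 2 ('a'): new char, reset run to 1
  Position 3 ('b'): new char, reset run to 1
  Position 4 ('a'): new char, reset run to 1
  Position 5 ('b'): new char, reset run to 1
  Position 6 ('a'): new char, reset run to 1
  Position 7 ('a'): continues run of 'a', length=2
  Position 8 ('a'): continues run of 'a', length=3
  Position 9 ('a'): continues run of 'a', length=4
  Position 10 ('c'): new char, reset run to 1
  Position 11 ('a'): new char, reset run to 1
Longest run: 'a' with length 4

4


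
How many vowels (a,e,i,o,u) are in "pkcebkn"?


Input: pkcebkn
Checking each character:
  'p' at position 0: consonant
  'k' at position 1: consonant
  'c' at position 2: consonant
  'e' at position 3: vowel (running total: 1)
  'b' at position 4: consonant
  'k' at position 5: consonant
  'n' at position 6: consonant
Total vowels: 1

1


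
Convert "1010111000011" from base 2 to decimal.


Input: "1010111000011" in base 2
Positional expansion:
  Digit '1' (value 1) x 2^12 = 4096
  Digit '0' (value 0) x 2^11 = 0
  Digit '1' (value 1) x 2^10 = 1024
  Digit '0' (value 0) x 2^9 = 0
  Digit '1' (value 1) x 2^8 = 256
  Digit '1' (value 1) x 2^7 = 128
  Digit '1' (value 1) x 2^6 = 64
  Digit '0' (value 0) x 2^5 = 0
  Digit '0' (value 0) x 2^4 = 0
  Digit '0' (value 0) x 2^3 = 0
  Digit '0' (value 0) x 2^2 = 0
  Digit '1' (value 1) x 2^1 = 2
  Digit '1' (value 1) x 2^0 = 1
Sum = 5571

5571


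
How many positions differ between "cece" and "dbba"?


Comparing "cece" and "dbba" position by position:
  Position 0: 'c' vs 'd' => DIFFER
  Position 1: 'e' vs 'b' => DIFFER
  Position 2: 'c' vs 'b' => DIFFER
  Position 3: 'e' vs 'a' => DIFFER
Positions that differ: 4

4


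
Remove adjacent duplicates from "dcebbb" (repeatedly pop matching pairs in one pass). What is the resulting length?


Input: dcebbb
Stack-based adjacent duplicate removal:
  Read 'd': push. Stack: d
  Read 'c': push. Stack: dc
  Read 'e': push. Stack: dce
  Read 'b': push. Stack: dceb
  Read 'b': matches stack top 'b' => pop. Stack: dce
  Read 'b': push. Stack: dceb
Final stack: "dceb" (length 4)

4


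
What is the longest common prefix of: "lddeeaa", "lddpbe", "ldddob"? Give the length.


Words: lddeeaa, lddpbe, ldddob
  Position 0: all 'l' => match
  Position 1: all 'd' => match
  Position 2: all 'd' => match
  Position 3: ('e', 'p', 'd') => mismatch, stop
LCP = "ldd" (length 3)

3


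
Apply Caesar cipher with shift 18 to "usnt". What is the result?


Caesar cipher: shift "usnt" by 18
  'u' (pos 20) + 18 = pos 12 = 'm'
  's' (pos 18) + 18 = pos 10 = 'k'
  'n' (pos 13) + 18 = pos 5 = 'f'
  't' (pos 19) + 18 = pos 11 = 'l'
Result: mkfl

mkfl


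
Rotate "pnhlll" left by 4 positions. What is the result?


Input: "pnhlll", rotate left by 4
First 4 characters: "pnhl"
Remaining characters: "ll"
Concatenate remaining + first: "ll" + "pnhl" = "llpnhl"

llpnhl


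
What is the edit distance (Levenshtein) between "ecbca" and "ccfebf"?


Computing edit distance: "ecbca" -> "ccfebf"
DP table:
           c    c    f    e    b    f
      0    1    2    3    4    5    6
  e   1    1    2    3    3    4    5
  c   2    1    1    2    3    4    5
  b   3    2    2    2    3    3    4
  c   4    3    2    3    3    4    4
  a   5    4    3    3    4    4    5
Edit distance = dp[5][6] = 5

5


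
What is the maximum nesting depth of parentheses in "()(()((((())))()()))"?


Input: "()(()((((())))()()))"
Tracking depth:
  Position 0 '(': depth becomes 1
  Position 1 ')': depth becomes 0
  Position 2 '(': depth becomes 1
  Position 3 '(': depth becomes 2
  Position 4 ')': depth becomes 1
  Position 5 '(': depth becomes 2
  Position 6 '(': depth becomes 3
  Position 7 '(': depth becomes 4
  Position 8 '(': depth becomes 5
  Position 9 '(': depth becomes 6
  Position 10 ')': depth becomes 5
  Position 11 ')': depth becomes 4
  Position 12 ')': depth becomes 3
  Position 13 ')': depth becomes 2
  Position 14 '(': depth becomes 3
  Position 15 ')': depth becomes 2
  Position 16 '(': depth becomes 3
  Position 17 ')': depth becomes 2
  Position 18 ')': depth becomes 1
  Position 19 ')': depth becomes 0
Maximum depth reached: 6

6


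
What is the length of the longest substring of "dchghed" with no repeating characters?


Input: "dchghed"
Sliding window (track last position of each char):
  Position 0 ('d'): window [0,0] length 1 -- new best
  Position 1 ('c'): window [0,1] length 2 -- new best
  Position 2 ('h'): window [0,2] length 3 -- new best
  Position 3 ('g'): window [0,3] length 4 -- new best
  Position 4 ('h'): repeat (last at 2), move window start to 3
  Position 4 ('h'): window [3,4] length 2
  Position 5 ('e'): window [3,5] length 3
  Position 6 ('d'): window [3,6] length 4
Longest substring with no repeats: "dchg" with length 4

4


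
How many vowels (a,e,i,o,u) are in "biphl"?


Input: biphl
Checking each character:
  'b' at position 0: consonant
  'i' at position 1: vowel (running total: 1)
  'p' at position 2: consonant
  'h' at position 3: consonant
  'l' at position 4: consonant
Total vowels: 1

1


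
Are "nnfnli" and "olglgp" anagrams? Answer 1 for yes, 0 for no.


Strings: "nnfnli", "olglgp"
Sorted first:  filnnn
Sorted second: ggllop
Differ at position 0: 'f' vs 'g' => not anagrams

0


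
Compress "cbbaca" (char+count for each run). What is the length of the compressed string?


Input: cbbaca
Runs:
  'c' x 1 => "c1"
  'b' x 2 => "b2"
  'a' x 1 => "a1"
  'c' x 1 => "c1"
  'a' x 1 => "a1"
Compressed: "c1b2a1c1a1"
Compressed length: 10

10


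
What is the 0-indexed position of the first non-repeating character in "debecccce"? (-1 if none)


Input: debecccce
Character frequencies:
  'b': 1
  'c': 4
  'd': 1
  'e': 3
Scanning left to right for freq == 1:
  Position 0 ('d'): unique! => answer = 0

0


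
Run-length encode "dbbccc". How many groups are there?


Input: dbbccc
Scanning for consecutive runs:
  Group 1: 'd' x 1 (positions 0-0)
  Group 2: 'b' x 2 (positions 1-2)
  Group 3: 'c' x 3 (positions 3-5)
Total groups: 3

3


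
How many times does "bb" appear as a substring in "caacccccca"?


Searching for "bb" in "caacccccca"
Scanning each position:
  Position 0: "ca" => no
  Position 1: "aa" => no
  Position 2: "ac" => no
  Position 3: "cc" => no
  Position 4: "cc" => no
  Position 5: "cc" => no
  Position 6: "cc" => no
  Position 7: "cc" => no
  Position 8: "ca" => no
Total occurrences: 0

0


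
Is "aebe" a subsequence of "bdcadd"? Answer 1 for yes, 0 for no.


Check if "aebe" is a subsequence of "bdcadd"
Greedy scan:
  Position 0 ('b'): no match needed
  Position 1 ('d'): no match needed
  Position 2 ('c'): no match needed
  Position 3 ('a'): matches sub[0] = 'a'
  Position 4 ('d'): no match needed
  Position 5 ('d'): no match needed
Only matched 1/4 characters => not a subsequence

0


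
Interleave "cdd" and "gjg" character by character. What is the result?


Interleaving "cdd" and "gjg":
  Position 0: 'c' from first, 'g' from second => "cg"
  Position 1: 'd' from first, 'j' from second => "dj"
  Position 2: 'd' from first, 'g' from second => "dg"
Result: cgdjdg

cgdjdg


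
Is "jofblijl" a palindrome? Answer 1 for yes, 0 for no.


Input: jofblijl
Reversed: ljilbfoj
  Compare pos 0 ('j') with pos 7 ('l'): MISMATCH
  Compare pos 1 ('o') with pos 6 ('j'): MISMATCH
  Compare pos 2 ('f') with pos 5 ('i'): MISMATCH
  Compare pos 3 ('b') with pos 4 ('l'): MISMATCH
Result: not a palindrome

0


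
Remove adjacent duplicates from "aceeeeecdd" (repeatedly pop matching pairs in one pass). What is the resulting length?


Input: aceeeeecdd
Stack-based adjacent duplicate removal:
  Read 'a': push. Stack: a
  Read 'c': push. Stack: ac
  Read 'e': push. Stack: ace
  Read 'e': matches stack top 'e' => pop. Stack: ac
  Read 'e': push. Stack: ace
  Read 'e': matches stack top 'e' => pop. Stack: ac
  Read 'e': push. Stack: ace
  Read 'c': push. Stack: acec
  Read 'd': push. Stack: acecd
  Read 'd': matches stack top 'd' => pop. Stack: acec
Final stack: "acec" (length 4)

4


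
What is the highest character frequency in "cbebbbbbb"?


Input: cbebbbbbb
Character counts:
  'b': 7
  'c': 1
  'e': 1
Maximum frequency: 7

7


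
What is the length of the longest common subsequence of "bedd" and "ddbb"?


LCS of "bedd" and "ddbb"
DP table:
           d    d    b    b
      0    0    0    0    0
  b   0    0    0    1    1
  e   0    0    0    1    1
  d   0    1    1    1    1
  d   0    1    2    2    2
LCS length = dp[4][4] = 2

2


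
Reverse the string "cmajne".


Input: cmajne
Reading characters right to left:
  Position 5: 'e'
  Position 4: 'n'
  Position 3: 'j'
  Position 2: 'a'
  Position 1: 'm'
  Position 0: 'c'
Reversed: enjamc

enjamc


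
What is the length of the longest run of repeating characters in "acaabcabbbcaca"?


Input: "acaabcabbbcaca"
Scanning for longest run:
  Position 1 ('c'): new char, reset run to 1
  Position 2 ('a'): new char, reset run to 1
  Position 3 ('a'): continues run of 'a', length=2
  Position 4 ('b'): new char, reset run to 1
  Position 5 ('c'): new char, reset run to 1
  Position 6 ('a'): new char, reset run to 1
  Position 7 ('b'): new char, reset run to 1
  Position 8 ('b'): continues run of 'b', length=2
  Position 9 ('b'): continues run of 'b', length=3
  Position 10 ('c'): new char, reset run to 1
  Position 11 ('a'): new char, reset run to 1
  Position 12 ('c'): new char, reset run to 1
  Position 13 ('a'): new char, reset run to 1
Longest run: 'b' with length 3

3


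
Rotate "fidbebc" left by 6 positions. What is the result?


Input: "fidbebc", rotate left by 6
First 6 characters: "fidbeb"
Remaining characters: "c"
Concatenate remaining + first: "c" + "fidbeb" = "cfidbeb"

cfidbeb


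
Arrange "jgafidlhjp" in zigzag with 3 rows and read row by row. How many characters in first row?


Zigzag "jgafidlhjp" into 3 rows:
Placing characters:
  'j' => row 0
  'g' => row 1
  'a' => row 2
  'f' => row 1
  'i' => row 0
  'd' => row 1
  'l' => row 2
  'h' => row 1
  'j' => row 0
  'p' => row 1
Rows:
  Row 0: "jij"
  Row 1: "gfdhp"
  Row 2: "al"
First row length: 3

3


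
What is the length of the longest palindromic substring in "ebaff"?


Input: "ebaff"
Checking substrings for palindromes:
  [3:5] "ff" (len 2) => palindrome
Longest palindromic substring: "ff" with length 2

2


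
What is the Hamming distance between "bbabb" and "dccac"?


Comparing "bbabb" and "dccac" position by position:
  Position 0: 'b' vs 'd' => differ
  Position 1: 'b' vs 'c' => differ
  Position 2: 'a' vs 'c' => differ
  Position 3: 'b' vs 'a' => differ
  Position 4: 'b' vs 'c' => differ
Total differences (Hamming distance): 5

5


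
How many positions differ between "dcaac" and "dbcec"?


Comparing "dcaac" and "dbcec" position by position:
  Position 0: 'd' vs 'd' => same
  Position 1: 'c' vs 'b' => DIFFER
  Position 2: 'a' vs 'c' => DIFFER
  Position 3: 'a' vs 'e' => DIFFER
  Position 4: 'c' vs 'c' => same
Positions that differ: 3

3


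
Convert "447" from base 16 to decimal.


Input: "447" in base 16
Positional expansion:
  Digit '4' (value 4) x 16^2 = 1024
  Digit '4' (value 4) x 16^1 = 64
  Digit '7' (value 7) x 16^0 = 7
Sum = 1095

1095


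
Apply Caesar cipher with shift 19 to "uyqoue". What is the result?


Caesar cipher: shift "uyqoue" by 19
  'u' (pos 20) + 19 = pos 13 = 'n'
  'y' (pos 24) + 19 = pos 17 = 'r'
  'q' (pos 16) + 19 = pos 9 = 'j'
  'o' (pos 14) + 19 = pos 7 = 'h'
  'u' (pos 20) + 19 = pos 13 = 'n'
  'e' (pos 4) + 19 = pos 23 = 'x'
Result: nrjhnx

nrjhnx


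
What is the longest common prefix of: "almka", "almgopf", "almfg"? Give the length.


Words: almka, almgopf, almfg
  Position 0: all 'a' => match
  Position 1: all 'l' => match
  Position 2: all 'm' => match
  Position 3: ('k', 'g', 'f') => mismatch, stop
LCP = "alm" (length 3)

3


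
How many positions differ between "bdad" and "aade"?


Comparing "bdad" and "aade" position by position:
  Position 0: 'b' vs 'a' => DIFFER
  Position 1: 'd' vs 'a' => DIFFER
  Position 2: 'a' vs 'd' => DIFFER
  Position 3: 'd' vs 'e' => DIFFER
Positions that differ: 4

4


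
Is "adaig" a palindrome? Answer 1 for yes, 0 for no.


Input: adaig
Reversed: giada
  Compare pos 0 ('a') with pos 4 ('g'): MISMATCH
  Compare pos 1 ('d') with pos 3 ('i'): MISMATCH
Result: not a palindrome

0


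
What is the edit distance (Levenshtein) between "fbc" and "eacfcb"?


Computing edit distance: "fbc" -> "eacfcb"
DP table:
           e    a    c    f    c    b
      0    1    2    3    4    5    6
  f   1    1    2    3    3    4    5
  b   2    2    2    3    4    4    4
  c   3    3    3    2    3    4    5
Edit distance = dp[3][6] = 5

5


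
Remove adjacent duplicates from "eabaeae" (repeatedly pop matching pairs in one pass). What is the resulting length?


Input: eabaeae
Stack-based adjacent duplicate removal:
  Read 'e': push. Stack: e
  Read 'a': push. Stack: ea
  Read 'b': push. Stack: eab
  Read 'a': push. Stack: eaba
  Read 'e': push. Stack: eabae
  Read 'a': push. Stack: eabaea
  Read 'e': push. Stack: eabaeae
Final stack: "eabaeae" (length 7)

7


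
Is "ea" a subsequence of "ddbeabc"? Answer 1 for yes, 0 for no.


Check if "ea" is a subsequence of "ddbeabc"
Greedy scan:
  Position 0 ('d'): no match needed
  Position 1 ('d'): no match needed
  Position 2 ('b'): no match needed
  Position 3 ('e'): matches sub[0] = 'e'
  Position 4 ('a'): matches sub[1] = 'a'
  Position 5 ('b'): no match needed
  Position 6 ('c'): no match needed
All 2 characters matched => is a subsequence

1


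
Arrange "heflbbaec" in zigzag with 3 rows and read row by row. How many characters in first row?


Zigzag "heflbbaec" into 3 rows:
Placing characters:
  'h' => row 0
  'e' => row 1
  'f' => row 2
  'l' => row 1
  'b' => row 0
  'b' => row 1
  'a' => row 2
  'e' => row 1
  'c' => row 0
Rows:
  Row 0: "hbc"
  Row 1: "elbe"
  Row 2: "fa"
First row length: 3

3


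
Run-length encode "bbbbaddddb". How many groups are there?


Input: bbbbaddddb
Scanning for consecutive runs:
  Group 1: 'b' x 4 (positions 0-3)
  Group 2: 'a' x 1 (positions 4-4)
  Group 3: 'd' x 4 (positions 5-8)
  Group 4: 'b' x 1 (positions 9-9)
Total groups: 4

4


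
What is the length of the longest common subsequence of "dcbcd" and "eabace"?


LCS of "dcbcd" and "eabace"
DP table:
           e    a    b    a    c    e
      0    0    0    0    0    0    0
  d   0    0    0    0    0    0    0
  c   0    0    0    0    0    1    1
  b   0    0    0    1    1    1    1
  c   0    0    0    1    1    2    2
  d   0    0    0    1    1    2    2
LCS length = dp[5][6] = 2

2


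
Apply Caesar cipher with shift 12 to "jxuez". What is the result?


Caesar cipher: shift "jxuez" by 12
  'j' (pos 9) + 12 = pos 21 = 'v'
  'x' (pos 23) + 12 = pos 9 = 'j'
  'u' (pos 20) + 12 = pos 6 = 'g'
  'e' (pos 4) + 12 = pos 16 = 'q'
  'z' (pos 25) + 12 = pos 11 = 'l'
Result: vjgql

vjgql


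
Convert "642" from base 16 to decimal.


Input: "642" in base 16
Positional expansion:
  Digit '6' (value 6) x 16^2 = 1536
  Digit '4' (value 4) x 16^1 = 64
  Digit '2' (value 2) x 16^0 = 2
Sum = 1602

1602


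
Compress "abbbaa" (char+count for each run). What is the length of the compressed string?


Input: abbbaa
Runs:
  'a' x 1 => "a1"
  'b' x 3 => "b3"
  'a' x 2 => "a2"
Compressed: "a1b3a2"
Compressed length: 6

6


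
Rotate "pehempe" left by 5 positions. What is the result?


Input: "pehempe", rotate left by 5
First 5 characters: "pehem"
Remaining characters: "pe"
Concatenate remaining + first: "pe" + "pehem" = "pepehem"

pepehem


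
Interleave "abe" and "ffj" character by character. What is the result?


Interleaving "abe" and "ffj":
  Position 0: 'a' from first, 'f' from second => "af"
  Position 1: 'b' from first, 'f' from second => "bf"
  Position 2: 'e' from first, 'j' from second => "ej"
Result: afbfej

afbfej


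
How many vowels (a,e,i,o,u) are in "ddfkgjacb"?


Input: ddfkgjacb
Checking each character:
  'd' at position 0: consonant
  'd' at position 1: consonant
  'f' at position 2: consonant
  'k' at position 3: consonant
  'g' at position 4: consonant
  'j' at position 5: consonant
  'a' at position 6: vowel (running total: 1)
  'c' at position 7: consonant
  'b' at position 8: consonant
Total vowels: 1

1


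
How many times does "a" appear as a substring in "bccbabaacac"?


Searching for "a" in "bccbabaacac"
Scanning each position:
  Position 0: "b" => no
  Position 1: "c" => no
  Position 2: "c" => no
  Position 3: "b" => no
  Position 4: "a" => MATCH
  Position 5: "b" => no
  Position 6: "a" => MATCH
  Position 7: "a" => MATCH
  Position 8: "c" => no
  Position 9: "a" => MATCH
  Position 10: "c" => no
Total occurrences: 4

4


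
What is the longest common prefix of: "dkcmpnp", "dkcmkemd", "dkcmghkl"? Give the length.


Words: dkcmpnp, dkcmkemd, dkcmghkl
  Position 0: all 'd' => match
  Position 1: all 'k' => match
  Position 2: all 'c' => match
  Position 3: all 'm' => match
  Position 4: ('p', 'k', 'g') => mismatch, stop
LCP = "dkcm" (length 4)

4


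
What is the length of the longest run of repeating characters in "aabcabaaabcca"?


Input: "aabcabaaabcca"
Scanning for longest run:
  Position 1 ('a'): continues run of 'a', length=2
  Position 2 ('b'): new char, reset run to 1
  Position 3 ('c'): new char, reset run to 1
  Position 4 ('a'): new char, reset run to 1
  Position 5 ('b'): new char, reset run to 1
  Position 6 ('a'): new char, reset run to 1
  Position 7 ('a'): continues run of 'a', length=2
  Position 8 ('a'): continues run of 'a', length=3
  Position 9 ('b'): new char, reset run to 1
  Position 10 ('c'): new char, reset run to 1
  Position 11 ('c'): continues run of 'c', length=2
  Position 12 ('a'): new char, reset run to 1
Longest run: 'a' with length 3

3


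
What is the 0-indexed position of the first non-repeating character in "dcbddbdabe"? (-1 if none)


Input: dcbddbdabe
Character frequencies:
  'a': 1
  'b': 3
  'c': 1
  'd': 4
  'e': 1
Scanning left to right for freq == 1:
  Position 0 ('d'): freq=4, skip
  Position 1 ('c'): unique! => answer = 1

1


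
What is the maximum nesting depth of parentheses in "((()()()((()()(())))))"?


Input: "((()()()((()()(())))))"
Tracking depth:
  Position 0 '(': depth becomes 1
  Position 1 '(': depth becomes 2
  Position 2 '(': depth becomes 3
  Position 3 ')': depth becomes 2
  Position 4 '(': depth becomes 3
  Position 5 ')': depth becomes 2
  Position 6 '(': depth becomes 3
  Position 7 ')': depth becomes 2
  Position 8 '(': depth becomes 3
  Position 9 '(': depth becomes 4
  Position 10 '(': depth becomes 5
  Position 11 ')': depth becomes 4
  Position 12 '(': depth becomes 5
  Position 13 ')': depth becomes 4
  Position 14 '(': depth becomes 5
  Position 15 '(': depth becomes 6
  Position 16 ')': depth becomes 5
  Position 17 ')': depth becomes 4
  Position 18 ')': depth becomes 3
  Position 19 ')': depth becomes 2
  Position 20 ')': depth becomes 1
  Position 21 ')': depth becomes 0
Maximum depth reached: 6

6


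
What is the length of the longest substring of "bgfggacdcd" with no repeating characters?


Input: "bgfggacdcd"
Sliding window (track last position of each char):
  Position 0 ('b'): window [0,0] length 1 -- new best
  Position 1 ('g'): window [0,1] length 2 -- new best
  Position 2 ('f'): window [0,2] length 3 -- new best
  Position 3 ('g'): repeat (last at 1), move window start to 2
  Position 3 ('g'): window [2,3] length 2
  Position 4 ('g'): repeat (last at 3), move window start to 4
  Position 4 ('g'): window [4,4] length 1
  Position 5 ('a'): window [4,5] length 2
  Position 6 ('c'): window [4,6] length 3
  Position 7 ('d'): window [4,7] length 4 -- new best
  Position 8 ('c'): repeat (last at 6), move window start to 7
  Position 8 ('c'): window [7,8] length 2
  Position 9 ('d'): repeat (last at 7), move window start to 8
  Position 9 ('d'): window [8,9] length 2
Longest substring with no repeats: "gacd" with length 4

4


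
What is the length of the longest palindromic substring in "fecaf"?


Input: "fecaf"
Checking substrings for palindromes:
  No multi-char palindromic substrings found
Longest palindromic substring: "f" with length 1

1


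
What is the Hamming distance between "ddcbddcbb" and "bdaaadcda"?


Comparing "ddcbddcbb" and "bdaaadcda" position by position:
  Position 0: 'd' vs 'b' => differ
  Position 1: 'd' vs 'd' => same
  Position 2: 'c' vs 'a' => differ
  Position 3: 'b' vs 'a' => differ
  Position 4: 'd' vs 'a' => differ
  Position 5: 'd' vs 'd' => same
  Position 6: 'c' vs 'c' => same
  Position 7: 'b' vs 'd' => differ
  Position 8: 'b' vs 'a' => differ
Total differences (Hamming distance): 6

6


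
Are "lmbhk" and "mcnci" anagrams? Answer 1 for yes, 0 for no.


Strings: "lmbhk", "mcnci"
Sorted first:  bhklm
Sorted second: ccimn
Differ at position 0: 'b' vs 'c' => not anagrams

0


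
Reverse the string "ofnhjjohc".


Input: ofnhjjohc
Reading characters right to left:
  Position 8: 'c'
  Position 7: 'h'
  Position 6: 'o'
  Position 5: 'j'
  Position 4: 'j'
  Position 3: 'h'
  Position 2: 'n'
  Position 1: 'f'
  Position 0: 'o'
Reversed: chojjhnfo

chojjhnfo


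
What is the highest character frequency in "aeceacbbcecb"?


Input: aeceacbbcecb
Character counts:
  'a': 2
  'b': 3
  'c': 4
  'e': 3
Maximum frequency: 4

4


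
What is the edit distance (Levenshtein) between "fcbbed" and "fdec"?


Computing edit distance: "fcbbed" -> "fdec"
DP table:
           f    d    e    c
      0    1    2    3    4
  f   1    0    1    2    3
  c   2    1    1    2    2
  b   3    2    2    2    3
  b   4    3    3    3    3
  e   5    4    4    3    4
  d   6    5    4    4    4
Edit distance = dp[6][4] = 4

4


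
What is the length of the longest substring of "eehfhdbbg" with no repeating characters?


Input: "eehfhdbbg"
Sliding window (track last position of each char):
  Position 0 ('e'): window [0,0] length 1 -- new best
  Position 1 ('e'): repeat (last at 0), move window start to 1
  Position 1 ('e'): window [1,1] length 1
  Position 2 ('h'): window [1,2] length 2 -- new best
  Position 3 ('f'): window [1,3] length 3 -- new best
  Position 4 ('h'): repeat (last at 2), move window start to 3
  Position 4 ('h'): window [3,4] length 2
  Position 5 ('d'): window [3,5] length 3
  Position 6 ('b'): window [3,6] length 4 -- new best
  Position 7 ('b'): repeat (last at 6), move window start to 7
  Position 7 ('b'): window [7,7] length 1
  Position 8 ('g'): window [7,8] length 2
Longest substring with no repeats: "fhdb" with length 4

4


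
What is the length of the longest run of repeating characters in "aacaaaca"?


Input: "aacaaaca"
Scanning for longest run:
  Position 1 ('a'): continues run of 'a', length=2
  Position 2 ('c'): new char, reset run to 1
  Position 3 ('a'): new char, reset run to 1
  Position 4 ('a'): continues run of 'a', length=2
  Position 5 ('a'): continues run of 'a', length=3
  Position 6 ('c'): new char, reset run to 1
  Position 7 ('a'): new char, reset run to 1
Longest run: 'a' with length 3

3


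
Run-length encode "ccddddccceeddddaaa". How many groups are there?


Input: ccddddccceeddddaaa
Scanning for consecutive runs:
  Group 1: 'c' x 2 (positions 0-1)
  Group 2: 'd' x 4 (positions 2-5)
  Group 3: 'c' x 3 (positions 6-8)
  Group 4: 'e' x 2 (positions 9-10)
  Group 5: 'd' x 4 (positions 11-14)
  Group 6: 'a' x 3 (positions 15-17)
Total groups: 6

6


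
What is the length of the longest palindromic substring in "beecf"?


Input: "beecf"
Checking substrings for palindromes:
  [1:3] "ee" (len 2) => palindrome
Longest palindromic substring: "ee" with length 2

2


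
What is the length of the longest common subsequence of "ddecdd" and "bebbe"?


LCS of "ddecdd" and "bebbe"
DP table:
           b    e    b    b    e
      0    0    0    0    0    0
  d   0    0    0    0    0    0
  d   0    0    0    0    0    0
  e   0    0    1    1    1    1
  c   0    0    1    1    1    1
  d   0    0    1    1    1    1
  d   0    0    1    1    1    1
LCS length = dp[6][5] = 1

1


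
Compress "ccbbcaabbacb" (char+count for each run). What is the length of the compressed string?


Input: ccbbcaabbacb
Runs:
  'c' x 2 => "c2"
  'b' x 2 => "b2"
  'c' x 1 => "c1"
  'a' x 2 => "a2"
  'b' x 2 => "b2"
  'a' x 1 => "a1"
  'c' x 1 => "c1"
  'b' x 1 => "b1"
Compressed: "c2b2c1a2b2a1c1b1"
Compressed length: 16

16


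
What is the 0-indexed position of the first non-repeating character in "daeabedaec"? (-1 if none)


Input: daeabedaec
Character frequencies:
  'a': 3
  'b': 1
  'c': 1
  'd': 2
  'e': 3
Scanning left to right for freq == 1:
  Position 0 ('d'): freq=2, skip
  Position 1 ('a'): freq=3, skip
  Position 2 ('e'): freq=3, skip
  Position 3 ('a'): freq=3, skip
  Position 4 ('b'): unique! => answer = 4

4


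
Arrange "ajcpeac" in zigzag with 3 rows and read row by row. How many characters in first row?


Zigzag "ajcpeac" into 3 rows:
Placing characters:
  'a' => row 0
  'j' => row 1
  'c' => row 2
  'p' => row 1
  'e' => row 0
  'a' => row 1
  'c' => row 2
Rows:
  Row 0: "ae"
  Row 1: "jpa"
  Row 2: "cc"
First row length: 2

2


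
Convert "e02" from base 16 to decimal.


Input: "e02" in base 16
Positional expansion:
  Digit 'e' (value 14) x 16^2 = 3584
  Digit '0' (value 0) x 16^1 = 0
  Digit '2' (value 2) x 16^0 = 2
Sum = 3586

3586


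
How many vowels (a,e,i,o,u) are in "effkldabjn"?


Input: effkldabjn
Checking each character:
  'e' at position 0: vowel (running total: 1)
  'f' at position 1: consonant
  'f' at position 2: consonant
  'k' at position 3: consonant
  'l' at position 4: consonant
  'd' at position 5: consonant
  'a' at position 6: vowel (running total: 2)
  'b' at position 7: consonant
  'j' at position 8: consonant
  'n' at position 9: consonant
Total vowels: 2

2


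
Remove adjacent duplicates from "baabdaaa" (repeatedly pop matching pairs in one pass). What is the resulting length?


Input: baabdaaa
Stack-based adjacent duplicate removal:
  Read 'b': push. Stack: b
  Read 'a': push. Stack: ba
  Read 'a': matches stack top 'a' => pop. Stack: b
  Read 'b': matches stack top 'b' => pop. Stack: (empty)
  Read 'd': push. Stack: d
  Read 'a': push. Stack: da
  Read 'a': matches stack top 'a' => pop. Stack: d
  Read 'a': push. Stack: da
Final stack: "da" (length 2)

2


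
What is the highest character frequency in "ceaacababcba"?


Input: ceaacababcba
Character counts:
  'a': 5
  'b': 3
  'c': 3
  'e': 1
Maximum frequency: 5

5


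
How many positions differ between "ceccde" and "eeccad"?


Comparing "ceccde" and "eeccad" position by position:
  Position 0: 'c' vs 'e' => DIFFER
  Position 1: 'e' vs 'e' => same
  Position 2: 'c' vs 'c' => same
  Position 3: 'c' vs 'c' => same
  Position 4: 'd' vs 'a' => DIFFER
  Position 5: 'e' vs 'd' => DIFFER
Positions that differ: 3

3


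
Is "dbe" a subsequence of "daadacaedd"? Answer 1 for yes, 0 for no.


Check if "dbe" is a subsequence of "daadacaedd"
Greedy scan:
  Position 0 ('d'): matches sub[0] = 'd'
  Position 1 ('a'): no match needed
  Position 2 ('a'): no match needed
  Position 3 ('d'): no match needed
  Position 4 ('a'): no match needed
  Position 5 ('c'): no match needed
  Position 6 ('a'): no match needed
  Position 7 ('e'): no match needed
  Position 8 ('d'): no match needed
  Position 9 ('d'): no match needed
Only matched 1/3 characters => not a subsequence

0


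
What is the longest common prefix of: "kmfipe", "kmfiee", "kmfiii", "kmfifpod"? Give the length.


Words: kmfipe, kmfiee, kmfiii, kmfifpod
  Position 0: all 'k' => match
  Position 1: all 'm' => match
  Position 2: all 'f' => match
  Position 3: all 'i' => match
  Position 4: ('p', 'e', 'i', 'f') => mismatch, stop
LCP = "kmfi" (length 4)

4


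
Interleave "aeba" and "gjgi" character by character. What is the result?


Interleaving "aeba" and "gjgi":
  Position 0: 'a' from first, 'g' from second => "ag"
  Position 1: 'e' from first, 'j' from second => "ej"
  Position 2: 'b' from first, 'g' from second => "bg"
  Position 3: 'a' from first, 'i' from second => "ai"
Result: agejbgai

agejbgai


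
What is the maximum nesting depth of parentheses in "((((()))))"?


Input: "((((()))))"
Tracking depth:
  Position 0 '(': depth becomes 1
  Position 1 '(': depth becomes 2
  Position 2 '(': depth becomes 3
  Position 3 '(': depth becomes 4
  Position 4 '(': depth becomes 5
  Position 5 ')': depth becomes 4
  Position 6 ')': depth becomes 3
  Position 7 ')': depth becomes 2
  Position 8 ')': depth becomes 1
  Position 9 ')': depth becomes 0
Maximum depth reached: 5

5


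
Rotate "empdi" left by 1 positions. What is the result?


Input: "empdi", rotate left by 1
First 1 characters: "e"
Remaining characters: "mpdi"
Concatenate remaining + first: "mpdi" + "e" = "mpdie"

mpdie


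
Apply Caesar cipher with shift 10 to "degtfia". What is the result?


Caesar cipher: shift "degtfia" by 10
  'd' (pos 3) + 10 = pos 13 = 'n'
  'e' (pos 4) + 10 = pos 14 = 'o'
  'g' (pos 6) + 10 = pos 16 = 'q'
  't' (pos 19) + 10 = pos 3 = 'd'
  'f' (pos 5) + 10 = pos 15 = 'p'
  'i' (pos 8) + 10 = pos 18 = 's'
  'a' (pos 0) + 10 = pos 10 = 'k'
Result: noqdpsk

noqdpsk


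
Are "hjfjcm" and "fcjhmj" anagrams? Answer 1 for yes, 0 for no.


Strings: "hjfjcm", "fcjhmj"
Sorted first:  cfhjjm
Sorted second: cfhjjm
Sorted forms match => anagrams

1


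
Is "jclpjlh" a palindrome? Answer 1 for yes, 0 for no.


Input: jclpjlh
Reversed: hljplcj
  Compare pos 0 ('j') with pos 6 ('h'): MISMATCH
  Compare pos 1 ('c') with pos 5 ('l'): MISMATCH
  Compare pos 2 ('l') with pos 4 ('j'): MISMATCH
Result: not a palindrome

0


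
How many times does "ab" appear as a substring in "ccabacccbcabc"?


Searching for "ab" in "ccabacccbcabc"
Scanning each position:
  Position 0: "cc" => no
  Position 1: "ca" => no
  Position 2: "ab" => MATCH
  Position 3: "ba" => no
  Position 4: "ac" => no
  Position 5: "cc" => no
  Position 6: "cc" => no
  Position 7: "cb" => no
  Position 8: "bc" => no
  Position 9: "ca" => no
  Position 10: "ab" => MATCH
  Position 11: "bc" => no
Total occurrences: 2

2


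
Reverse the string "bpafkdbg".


Input: bpafkdbg
Reading characters right to left:
  Position 7: 'g'
  Position 6: 'b'
  Position 5: 'd'
  Position 4: 'k'
  Position 3: 'f'
  Position 2: 'a'
  Position 1: 'p'
  Position 0: 'b'
Reversed: gbdkfapb

gbdkfapb
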